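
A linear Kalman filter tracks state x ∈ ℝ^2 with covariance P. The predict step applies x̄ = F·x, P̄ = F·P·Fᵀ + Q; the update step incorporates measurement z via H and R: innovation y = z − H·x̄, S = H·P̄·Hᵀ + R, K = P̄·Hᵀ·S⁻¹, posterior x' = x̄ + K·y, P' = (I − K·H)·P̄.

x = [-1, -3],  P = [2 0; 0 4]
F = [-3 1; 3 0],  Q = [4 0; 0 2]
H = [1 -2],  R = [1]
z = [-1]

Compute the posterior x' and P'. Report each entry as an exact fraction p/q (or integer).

x' = [-434/179, -131/179]
P' = [810/179 374/179; 374/179 216/179]

x̄ = F·x = [0, -3]
P̄ = F·P·Fᵀ + Q = [26 -18; -18 20]
y = z − H·x̄ = [-7]
S = H·P̄·Hᵀ + R = [179]
K = P̄·Hᵀ·S⁻¹ = [62/179; -58/179]
x' = x̄ + K·y = [-434/179, -131/179]
P' = (I − K·H)·P̄ = [810/179 374/179; 374/179 216/179]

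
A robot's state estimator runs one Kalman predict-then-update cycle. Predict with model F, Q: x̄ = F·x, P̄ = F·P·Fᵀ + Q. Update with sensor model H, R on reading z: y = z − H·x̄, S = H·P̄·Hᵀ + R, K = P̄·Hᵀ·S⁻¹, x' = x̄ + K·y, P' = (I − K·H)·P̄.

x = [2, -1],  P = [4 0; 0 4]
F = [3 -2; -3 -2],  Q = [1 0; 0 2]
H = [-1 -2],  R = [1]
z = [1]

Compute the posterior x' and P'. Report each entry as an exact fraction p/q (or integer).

x' = [1507/190, -424/95]
P' = [9901/190 -2472/95; -2472/95 1258/95]

x̄ = F·x = [8, -4]
P̄ = F·P·Fᵀ + Q = [53 -20; -20 54]
y = z − H·x̄ = [1]
S = H·P̄·Hᵀ + R = [190]
K = P̄·Hᵀ·S⁻¹ = [-13/190; -44/95]
x' = x̄ + K·y = [1507/190, -424/95]
P' = (I − K·H)·P̄ = [9901/190 -2472/95; -2472/95 1258/95]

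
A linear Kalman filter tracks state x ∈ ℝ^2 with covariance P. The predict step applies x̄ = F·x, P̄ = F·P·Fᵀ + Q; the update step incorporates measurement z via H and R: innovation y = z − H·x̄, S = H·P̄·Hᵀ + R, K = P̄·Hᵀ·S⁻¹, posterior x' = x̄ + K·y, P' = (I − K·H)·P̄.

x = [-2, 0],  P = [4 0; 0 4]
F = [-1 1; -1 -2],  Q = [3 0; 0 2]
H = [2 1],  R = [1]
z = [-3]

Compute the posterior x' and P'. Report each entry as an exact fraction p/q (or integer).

x̄ = F·x = [2, 2]
P̄ = F·P·Fᵀ + Q = [11 -4; -4 22]
y = z − H·x̄ = [-9]
S = H·P̄·Hᵀ + R = [51]
K = P̄·Hᵀ·S⁻¹ = [6/17; 14/51]
x' = x̄ + K·y = [-20/17, -8/17]
P' = (I − K·H)·P̄ = [79/17 -152/17; -152/17 926/51]

x' = [-20/17, -8/17]
P' = [79/17 -152/17; -152/17 926/51]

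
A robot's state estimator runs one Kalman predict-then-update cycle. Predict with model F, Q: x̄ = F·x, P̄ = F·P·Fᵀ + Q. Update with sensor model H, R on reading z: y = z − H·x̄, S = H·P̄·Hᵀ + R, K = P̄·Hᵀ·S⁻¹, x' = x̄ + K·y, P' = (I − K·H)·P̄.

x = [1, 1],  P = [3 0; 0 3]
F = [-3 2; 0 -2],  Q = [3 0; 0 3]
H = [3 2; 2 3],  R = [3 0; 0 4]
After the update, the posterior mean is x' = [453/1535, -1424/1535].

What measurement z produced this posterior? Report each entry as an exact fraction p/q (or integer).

z = [-1, -2]

x̄ = F·x = [-1, -2]
P̄ = F·P·Fᵀ + Q = [42 -12; -12 15]
S = H·P̄·Hᵀ + R = [297 186; 186 163]
K = P̄·Hᵀ·S⁻¹ = [2566/4605 -524/1535; -1628/4605 817/1535]
x' − x̄ = [1988/1535, 1646/1535] = K·y
y = (KᵀK)⁻¹·Kᵀ·(x' − x̄) = [6, 6]
z = y + H·x̄ = [6, 6] + [-7, -8] = [-1, -2]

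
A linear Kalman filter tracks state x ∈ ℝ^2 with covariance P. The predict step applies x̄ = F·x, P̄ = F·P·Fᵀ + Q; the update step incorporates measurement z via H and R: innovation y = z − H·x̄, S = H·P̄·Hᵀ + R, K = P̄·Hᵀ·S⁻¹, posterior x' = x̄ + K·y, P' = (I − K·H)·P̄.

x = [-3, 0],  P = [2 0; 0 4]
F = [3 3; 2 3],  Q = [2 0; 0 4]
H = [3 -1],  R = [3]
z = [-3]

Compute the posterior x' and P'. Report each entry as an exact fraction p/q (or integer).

x̄ = F·x = [-9, -6]
P̄ = F·P·Fᵀ + Q = [56 48; 48 48]
y = z − H·x̄ = [18]
S = H·P̄·Hᵀ + R = [267]
K = P̄·Hᵀ·S⁻¹ = [40/89; 32/89]
x' = x̄ + K·y = [-81/89, 42/89]
P' = (I − K·H)·P̄ = [184/89 432/89; 432/89 1200/89]

x' = [-81/89, 42/89]
P' = [184/89 432/89; 432/89 1200/89]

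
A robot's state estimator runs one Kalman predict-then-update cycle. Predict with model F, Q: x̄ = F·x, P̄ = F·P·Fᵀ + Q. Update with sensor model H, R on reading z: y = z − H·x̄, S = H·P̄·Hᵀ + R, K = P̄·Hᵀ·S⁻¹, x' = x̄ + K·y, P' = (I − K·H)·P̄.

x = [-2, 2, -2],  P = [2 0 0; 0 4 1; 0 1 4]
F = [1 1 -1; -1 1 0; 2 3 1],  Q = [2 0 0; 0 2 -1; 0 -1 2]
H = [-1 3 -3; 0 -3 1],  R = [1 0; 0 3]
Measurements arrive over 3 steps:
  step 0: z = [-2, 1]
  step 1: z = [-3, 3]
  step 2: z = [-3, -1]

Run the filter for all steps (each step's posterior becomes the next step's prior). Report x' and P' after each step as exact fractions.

step 0: x̄ = F·x = [2, 4, 0]
step 0: P̄ = F·P·Fᵀ + Q = [10 1 10; 1 8 8; 10 8 56]
step 0: y = z − H·x̄ = [-12, 13]
step 0: S = H·P̄·Hᵀ + R = [497 -151; -151 83]
step 0: K = P̄·Hᵀ·S⁻¹ = [-1007/9225 -1054/9225; -833/6150 -2701/6150; -53/123 -49/123]
step 0: x' = x̄ + K·y = [16832/9225, -517/6150, -1/123]
step 0: P' = (I − K·H)·P̄ = [62369/9225 -2882/3075 -388/123; -2882/3075 1717/2050 49/41; -388/123 49/41 98/41]
step 1: x̄ = F·x = [32263/18450, -7043/3690, 61/18]
step 1: P̄ = F·P·Fᵀ + Q = [258907/18450 -37907/3690 175/18; -37907/3690 8467/738 -121/18; 175/18 -121/18 401/18]
step 1: y = z − H·x̄ = [270133/18450, -11282/1845]
step 1: S = H·P̄·Hᵀ + R = [10327567/18450 -537443/1845; -537443/1845 62312/369]
step 1: K = P̄·Hᵀ·S⁻¹ = [-6363482/89215987 20883095/178431974; -9518295/89215987 -38154707/89215987; -36616530/89215987 -81478969/178431974]
step 1: x' = x̄ + K·y = [-2019131/178431974, -76332386/89215987, 30691071/178431974]
step 1: P' = (I − K·H)·P̄ = [715270285/178431974 -74207598/89215987 -382596303/178431974; -74207598/89215987 71186376/89215987 99095007/89215987; -382596303/178431974 99095007/89215987 350133135/178431974]
step 2: x̄ = F·x = [-92687487/89215987, -150645641/178431974, -431341507/178431974]
step 2: P̄ = F·P·Fᵀ + Q = [818311153/89215987 -576841925/89215987 375832993/89215987; -576841925/89215987 1511337377/178431974 -452652775/178431974; 375832993/89215987 -452652775/178431974 2727205511/178431974]
step 2: y = z − H·x̄ = [-781379247/89215987, -515615/462259]
step 2: S = H·P̄·Hᵀ + R = [29770894619/89215987 -81420217/462259; -81420217/462259 50726566/462259]
step 2: K = P̄·Hᵀ·S⁻¹ = [-32422750134/499135042603 55347343975/499135042603; -52582524717/499135042603 -211516719722/499135042603; -204889879794/499135042603 -224727800420/499135042603]
step 2: x' = x̄ + K·y = [-296325000524/499135042603, 550113169365/998270085206, 1677084243745/998270085206]
step 2: P' = (I − K·H)·P̄ = [1935409720083/499135042603 -400185510954/499135042603 -1034514500937/499135042603; -400185510954/499135042603 785472837723/998270085206 1087318194837/998270085206; -1034514500937/499135042603 1087318194837/998270085206 1913587781991/998270085206]

step 0: x' = [16832/9225, -517/6150, -1/123], P' = [62369/9225 -2882/3075 -388/123; -2882/3075 1717/2050 49/41; -388/123 49/41 98/41]
step 1: x' = [-2019131/178431974, -76332386/89215987, 30691071/178431974], P' = [715270285/178431974 -74207598/89215987 -382596303/178431974; -74207598/89215987 71186376/89215987 99095007/89215987; -382596303/178431974 99095007/89215987 350133135/178431974]
step 2: x' = [-296325000524/499135042603, 550113169365/998270085206, 1677084243745/998270085206], P' = [1935409720083/499135042603 -400185510954/499135042603 -1034514500937/499135042603; -400185510954/499135042603 785472837723/998270085206 1087318194837/998270085206; -1034514500937/499135042603 1087318194837/998270085206 1913587781991/998270085206]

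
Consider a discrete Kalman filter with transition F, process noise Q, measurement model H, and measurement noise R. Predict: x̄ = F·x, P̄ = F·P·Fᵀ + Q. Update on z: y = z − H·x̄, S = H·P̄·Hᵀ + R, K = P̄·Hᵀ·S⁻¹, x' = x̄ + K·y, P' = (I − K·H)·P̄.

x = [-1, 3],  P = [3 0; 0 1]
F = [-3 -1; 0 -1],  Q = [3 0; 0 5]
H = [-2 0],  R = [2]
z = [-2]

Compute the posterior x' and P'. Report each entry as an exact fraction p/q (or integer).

x̄ = F·x = [0, -3]
P̄ = F·P·Fᵀ + Q = [31 1; 1 6]
y = z − H·x̄ = [-2]
S = H·P̄·Hᵀ + R = [126]
K = P̄·Hᵀ·S⁻¹ = [-31/63; -1/63]
x' = x̄ + K·y = [62/63, -187/63]
P' = (I − K·H)·P̄ = [31/63 1/63; 1/63 376/63]

x' = [62/63, -187/63]
P' = [31/63 1/63; 1/63 376/63]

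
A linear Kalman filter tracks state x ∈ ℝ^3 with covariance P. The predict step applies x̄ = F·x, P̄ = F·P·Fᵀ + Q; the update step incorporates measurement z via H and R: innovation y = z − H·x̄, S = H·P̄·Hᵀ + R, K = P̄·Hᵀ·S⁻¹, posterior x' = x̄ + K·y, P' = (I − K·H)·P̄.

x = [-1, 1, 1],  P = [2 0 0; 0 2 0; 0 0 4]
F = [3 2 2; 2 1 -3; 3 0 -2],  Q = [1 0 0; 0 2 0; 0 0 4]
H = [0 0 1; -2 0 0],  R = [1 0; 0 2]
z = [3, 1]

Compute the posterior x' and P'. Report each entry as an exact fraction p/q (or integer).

x̄ = F·x = [1, -4, -5]
P̄ = F·P·Fᵀ + Q = [43 -8 2; -8 48 36; 2 36 38]
y = z − H·x̄ = [8, 3]
S = H·P̄·Hᵀ + R = [39 -4; -4 174]
K = P̄·Hᵀ·S⁻¹ = [2/3385 -1673/3385; 3164/3385 384/3385; 3298/3385 -2/3385]
x' = x̄ + K·y = [-1618/3385, 12924/3385, 9453/3385]
P' = (I − K·H)·P̄ = [1673/3385 -384/3385 2/3385; -384/3385 42432/3385 3164/3385; 2/3385 3164/3385 3298/3385]

x' = [-1618/3385, 12924/3385, 9453/3385]
P' = [1673/3385 -384/3385 2/3385; -384/3385 42432/3385 3164/3385; 2/3385 3164/3385 3298/3385]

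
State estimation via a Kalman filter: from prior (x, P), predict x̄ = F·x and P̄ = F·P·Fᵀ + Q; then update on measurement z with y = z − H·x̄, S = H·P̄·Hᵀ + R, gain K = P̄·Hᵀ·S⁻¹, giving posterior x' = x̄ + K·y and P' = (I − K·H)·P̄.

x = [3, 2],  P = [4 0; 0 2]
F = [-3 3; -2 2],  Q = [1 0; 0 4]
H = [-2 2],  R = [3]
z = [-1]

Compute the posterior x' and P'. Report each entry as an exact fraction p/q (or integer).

x̄ = F·x = [-3, -2]
P̄ = F·P·Fᵀ + Q = [55 36; 36 28]
y = z − H·x̄ = [-3]
S = H·P̄·Hᵀ + R = [47]
K = P̄·Hᵀ·S⁻¹ = [-38/47; -16/47]
x' = x̄ + K·y = [-27/47, -46/47]
P' = (I − K·H)·P̄ = [1141/47 1084/47; 1084/47 1060/47]

x' = [-27/47, -46/47]
P' = [1141/47 1084/47; 1084/47 1060/47]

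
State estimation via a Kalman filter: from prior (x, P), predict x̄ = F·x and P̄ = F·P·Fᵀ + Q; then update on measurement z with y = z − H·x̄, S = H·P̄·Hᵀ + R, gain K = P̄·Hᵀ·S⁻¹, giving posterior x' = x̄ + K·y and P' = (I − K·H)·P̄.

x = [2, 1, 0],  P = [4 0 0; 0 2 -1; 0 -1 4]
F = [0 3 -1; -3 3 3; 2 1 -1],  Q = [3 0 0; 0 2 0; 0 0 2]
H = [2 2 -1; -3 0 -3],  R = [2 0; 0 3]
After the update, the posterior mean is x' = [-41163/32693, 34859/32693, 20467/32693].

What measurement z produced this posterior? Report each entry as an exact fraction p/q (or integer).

z = [-1, 2]

x̄ = F·x = [3, -3, 5]
P̄ = F·P·Fᵀ + Q = [31 0 14; 0 74 -30; 14 -30 26]
S = H·P̄·Hᵀ + R = [512 30; 30 768]
K = P̄·Hᵀ·S⁻¹ = [6819/65386 -5880/32693; 11167/32693 3395/32693; -3412/32693 -4975/32693]
x' − x̄ = [-139242/32693, 132938/32693, -142998/32693] = K·y
y = (KᵀK)⁻¹·Kᵀ·(x' − x̄) = [4, 26]
z = y + H·x̄ = [4, 26] + [-5, -24] = [-1, 2]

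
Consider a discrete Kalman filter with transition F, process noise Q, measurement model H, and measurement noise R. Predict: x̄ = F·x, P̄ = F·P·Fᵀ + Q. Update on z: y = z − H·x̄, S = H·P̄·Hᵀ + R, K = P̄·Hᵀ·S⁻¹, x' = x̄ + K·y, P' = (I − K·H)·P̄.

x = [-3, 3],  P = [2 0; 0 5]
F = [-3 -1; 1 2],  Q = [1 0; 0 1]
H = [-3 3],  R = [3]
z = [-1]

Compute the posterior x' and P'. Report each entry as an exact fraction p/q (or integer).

x̄ = F·x = [6, 3]
P̄ = F·P·Fᵀ + Q = [24 -16; -16 23]
y = z − H·x̄ = [8]
S = H·P̄·Hᵀ + R = [714]
K = P̄·Hᵀ·S⁻¹ = [-20/119; 39/238]
x' = x̄ + K·y = [554/119, 513/119]
P' = (I − K·H)·P̄ = [456/119 436/119; 436/119 911/238]

x' = [554/119, 513/119]
P' = [456/119 436/119; 436/119 911/238]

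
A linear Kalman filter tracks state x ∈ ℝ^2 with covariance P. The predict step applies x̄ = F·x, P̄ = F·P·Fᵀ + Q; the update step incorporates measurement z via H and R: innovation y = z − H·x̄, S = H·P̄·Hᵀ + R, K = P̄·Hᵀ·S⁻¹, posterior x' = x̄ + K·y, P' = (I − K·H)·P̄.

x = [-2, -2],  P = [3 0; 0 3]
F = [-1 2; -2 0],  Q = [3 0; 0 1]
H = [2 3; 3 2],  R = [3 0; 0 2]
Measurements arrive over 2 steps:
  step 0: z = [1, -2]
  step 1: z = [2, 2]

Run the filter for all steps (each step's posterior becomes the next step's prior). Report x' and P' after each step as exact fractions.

step 0: x̄ = F·x = [-2, 4]
step 0: P̄ = F·P·Fᵀ + Q = [18 6; 6 13]
step 0: y = z − H·x̄ = [-7, -4]
step 0: S = H·P̄·Hᵀ + R = [264 264; 264 288]
step 0: K = P̄·Hᵀ·S⁻¹ = [-13/44 1/2; 16/33 -7/24]
step 0: x' = x̄ + K·y = [-85/44, 39/22]
step 0: P' = (I − K·H)·P̄ = [21/22 -41/44; -41/44 73/66]
step 1: x̄ = F·x = [241/44, 85/22]
step 1: P̄ = F·P·Fᵀ + Q = [799/66 62/11; 62/11 53/11]
step 1: y = z − H·x̄ = [-226/11, -975/44]
step 1: S = H·P̄·Hᵀ + R = [5360/33 1923/11; 1923/11 4353/22]
step 1: K = P̄·Hᵀ·S⁻¹ = [-2017/17341 5953/17341; 9897/34682 -6137/52023]
step 1: x' = x̄ + K·y = [9017/34682, 42641/69364]
step 1: P' = (I − K·H)·P̄ = [9564/17341 -8393/17341; -8393/17341 63263/104046]

step 0: x' = [-85/44, 39/22], P' = [21/22 -41/44; -41/44 73/66]
step 1: x' = [9017/34682, 42641/69364], P' = [9564/17341 -8393/17341; -8393/17341 63263/104046]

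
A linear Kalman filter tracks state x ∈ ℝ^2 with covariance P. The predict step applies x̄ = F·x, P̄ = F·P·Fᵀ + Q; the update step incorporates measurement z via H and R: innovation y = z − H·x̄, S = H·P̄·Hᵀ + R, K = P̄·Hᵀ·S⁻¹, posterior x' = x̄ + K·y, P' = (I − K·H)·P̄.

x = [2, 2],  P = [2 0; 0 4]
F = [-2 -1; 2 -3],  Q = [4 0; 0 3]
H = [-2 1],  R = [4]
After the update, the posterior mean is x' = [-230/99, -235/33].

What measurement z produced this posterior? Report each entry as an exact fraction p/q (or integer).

x̄ = F·x = [-6, -2]
P̄ = F·P·Fᵀ + Q = [16 4; 4 47]
S = H·P̄·Hᵀ + R = [99]
K = P̄·Hᵀ·S⁻¹ = [-28/99; 13/33]
x' − x̄ = [364/99, -169/33] = K·y
y = (KᵀK)⁻¹·Kᵀ·(x' − x̄) = [-13]
z = y + H·x̄ = [-13] + [10] = [-3]

z = [-3]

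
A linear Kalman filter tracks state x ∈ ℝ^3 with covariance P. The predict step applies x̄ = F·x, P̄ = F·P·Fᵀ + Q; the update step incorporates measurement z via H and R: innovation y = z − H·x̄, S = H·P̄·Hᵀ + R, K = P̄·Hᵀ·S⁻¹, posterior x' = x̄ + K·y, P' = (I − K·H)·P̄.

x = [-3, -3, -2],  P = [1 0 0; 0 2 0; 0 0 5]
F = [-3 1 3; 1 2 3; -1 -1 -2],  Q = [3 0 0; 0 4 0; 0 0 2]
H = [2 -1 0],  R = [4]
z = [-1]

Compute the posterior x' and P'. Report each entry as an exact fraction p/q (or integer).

x' = [-192/19, -1127/57, 754/57]
P' = [257/19 466/19 -275/19; 466/19 2728/57 -1604/57; -275/19 -1604/57 2321/114]

x̄ = F·x = [0, -15, 10]
P̄ = F·P·Fᵀ + Q = [59 46 -29; 46 58 -35; -29 -35 25]
y = z − H·x̄ = [-16]
S = H·P̄·Hᵀ + R = [114]
K = P̄·Hᵀ·S⁻¹ = [12/19; 17/57; -23/114]
x' = x̄ + K·y = [-192/19, -1127/57, 754/57]
P' = (I − K·H)·P̄ = [257/19 466/19 -275/19; 466/19 2728/57 -1604/57; -275/19 -1604/57 2321/114]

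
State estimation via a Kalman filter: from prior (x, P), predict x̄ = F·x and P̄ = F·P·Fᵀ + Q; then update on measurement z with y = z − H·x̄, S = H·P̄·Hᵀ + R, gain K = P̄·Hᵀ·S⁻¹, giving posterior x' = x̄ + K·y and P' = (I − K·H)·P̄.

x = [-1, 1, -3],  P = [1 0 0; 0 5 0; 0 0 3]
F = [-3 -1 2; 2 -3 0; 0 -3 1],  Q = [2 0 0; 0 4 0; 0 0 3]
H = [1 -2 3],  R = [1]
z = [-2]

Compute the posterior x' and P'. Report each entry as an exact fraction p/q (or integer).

x' = [-27/25, -87/25, -66/25]
P' = [1671/250 -262/125 -441/125; -262/125 5903/125 4029/125; -441/125 4029/125 2847/125]

x̄ = F·x = [-4, -5, -6]
P̄ = F·P·Fᵀ + Q = [28 9 21; 9 53 45; 21 45 51]
y = z − H·x̄ = [10]
S = H·P̄·Hᵀ + R = [250]
K = P̄·Hᵀ·S⁻¹ = [73/250; 19/125; 42/125]
x' = x̄ + K·y = [-27/25, -87/25, -66/25]
P' = (I − K·H)·P̄ = [1671/250 -262/125 -441/125; -262/125 5903/125 4029/125; -441/125 4029/125 2847/125]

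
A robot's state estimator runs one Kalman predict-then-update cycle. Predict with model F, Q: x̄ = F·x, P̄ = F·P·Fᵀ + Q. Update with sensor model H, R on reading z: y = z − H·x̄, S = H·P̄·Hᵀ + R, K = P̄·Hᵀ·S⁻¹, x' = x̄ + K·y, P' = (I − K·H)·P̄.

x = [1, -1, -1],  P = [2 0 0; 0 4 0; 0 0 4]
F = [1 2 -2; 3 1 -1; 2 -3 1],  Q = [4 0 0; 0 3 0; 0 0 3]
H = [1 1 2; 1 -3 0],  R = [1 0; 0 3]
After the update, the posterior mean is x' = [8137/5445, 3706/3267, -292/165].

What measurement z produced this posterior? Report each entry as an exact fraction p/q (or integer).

x̄ = F·x = [1, 3, 4]
P̄ = F·P·Fᵀ + Q = [38 22 -28; 22 29 -4; -28 -4 51]
S = H·P̄·Hᵀ + R = [188 -125; -125 170]
K = P̄·Hᵀ·S⁻¹ = [-188/1089 -1588/5445; -163/3267 -1369/3267; 20/33 58/165]
x' − x̄ = [2692/5445, -6095/3267, -952/165] = K·y
y = (KᵀK)⁻¹·Kᵀ·(x' − x̄) = [-13, 6]
z = y + H·x̄ = [-13, 6] + [12, -8] = [-1, -2]

z = [-1, -2]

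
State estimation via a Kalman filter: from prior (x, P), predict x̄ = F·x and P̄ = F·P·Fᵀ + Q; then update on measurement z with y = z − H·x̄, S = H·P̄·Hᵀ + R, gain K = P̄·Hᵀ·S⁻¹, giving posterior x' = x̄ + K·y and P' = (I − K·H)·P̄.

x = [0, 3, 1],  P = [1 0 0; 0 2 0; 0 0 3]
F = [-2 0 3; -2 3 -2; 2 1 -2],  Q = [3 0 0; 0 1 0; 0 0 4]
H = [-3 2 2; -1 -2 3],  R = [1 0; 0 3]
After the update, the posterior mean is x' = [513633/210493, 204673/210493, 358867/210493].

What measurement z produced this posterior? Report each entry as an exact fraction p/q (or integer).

x̄ = F·x = [3, 7, 1]
P̄ = F·P·Fᵀ + Q = [34 -14 -22; -14 35 14; -22 14 22]
S = H·P̄·Hᵀ + R = [1079 308; 308 283]
K = P̄·Hᵀ·S⁻¹ = [-27066/210493 -24096/210493; 43932/210493 -58226/210493; 20574/210493 22236/210493]
x' − x̄ = [-117846/210493, -1268778/210493, 148374/210493] = K·y
y = (KᵀK)⁻¹·Kᵀ·(x' − x̄) = [-9, 15]
z = y + H·x̄ = [-9, 15] + [7, -14] = [-2, 1]

z = [-2, 1]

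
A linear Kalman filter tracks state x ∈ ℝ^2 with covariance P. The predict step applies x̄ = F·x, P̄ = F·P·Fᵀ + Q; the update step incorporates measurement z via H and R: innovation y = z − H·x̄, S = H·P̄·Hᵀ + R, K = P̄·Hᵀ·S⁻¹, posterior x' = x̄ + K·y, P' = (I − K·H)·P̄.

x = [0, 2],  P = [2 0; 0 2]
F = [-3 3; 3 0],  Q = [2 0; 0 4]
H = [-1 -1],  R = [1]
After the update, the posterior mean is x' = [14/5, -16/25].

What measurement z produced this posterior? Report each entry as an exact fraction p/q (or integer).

x̄ = F·x = [6, 0]
P̄ = F·P·Fᵀ + Q = [38 -18; -18 22]
S = H·P̄·Hᵀ + R = [25]
K = P̄·Hᵀ·S⁻¹ = [-4/5; -4/25]
x' − x̄ = [-16/5, -16/25] = K·y
y = (KᵀK)⁻¹·Kᵀ·(x' − x̄) = [4]
z = y + H·x̄ = [4] + [-6] = [-2]

z = [-2]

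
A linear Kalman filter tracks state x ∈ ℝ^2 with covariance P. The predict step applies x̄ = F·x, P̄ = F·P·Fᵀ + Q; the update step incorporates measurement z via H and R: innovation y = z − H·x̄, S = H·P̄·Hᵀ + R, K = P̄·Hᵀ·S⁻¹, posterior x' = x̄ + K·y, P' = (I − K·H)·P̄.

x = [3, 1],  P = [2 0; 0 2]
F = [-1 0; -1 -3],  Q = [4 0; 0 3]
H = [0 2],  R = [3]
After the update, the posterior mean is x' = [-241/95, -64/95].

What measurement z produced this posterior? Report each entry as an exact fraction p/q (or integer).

x̄ = F·x = [-3, -6]
P̄ = F·P·Fᵀ + Q = [6 2; 2 23]
S = H·P̄·Hᵀ + R = [95]
K = P̄·Hᵀ·S⁻¹ = [4/95; 46/95]
x' − x̄ = [44/95, 506/95] = K·y
y = (KᵀK)⁻¹·Kᵀ·(x' − x̄) = [11]
z = y + H·x̄ = [11] + [-12] = [-1]

z = [-1]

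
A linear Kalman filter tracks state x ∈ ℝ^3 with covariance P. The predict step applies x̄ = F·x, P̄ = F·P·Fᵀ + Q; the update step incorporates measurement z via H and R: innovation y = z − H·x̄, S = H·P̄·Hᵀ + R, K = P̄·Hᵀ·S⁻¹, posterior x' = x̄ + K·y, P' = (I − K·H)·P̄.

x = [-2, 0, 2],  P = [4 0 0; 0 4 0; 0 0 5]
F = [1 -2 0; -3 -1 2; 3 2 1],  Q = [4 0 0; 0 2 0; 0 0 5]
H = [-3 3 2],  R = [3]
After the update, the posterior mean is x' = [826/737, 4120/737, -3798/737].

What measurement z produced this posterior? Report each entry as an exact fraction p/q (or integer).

x̄ = F·x = [-2, 10, -4]
P̄ = F·P·Fᵀ + Q = [24 -4 -4; -4 62 -34; -4 -34 62]
S = H·P̄·Hᵀ + R = [737]
K = P̄·Hᵀ·S⁻¹ = [-92/737; 130/737; 34/737]
x' − x̄ = [2300/737, -3250/737, -850/737] = K·y
y = (KᵀK)⁻¹·Kᵀ·(x' − x̄) = [-25]
z = y + H·x̄ = [-25] + [28] = [3]

z = [3]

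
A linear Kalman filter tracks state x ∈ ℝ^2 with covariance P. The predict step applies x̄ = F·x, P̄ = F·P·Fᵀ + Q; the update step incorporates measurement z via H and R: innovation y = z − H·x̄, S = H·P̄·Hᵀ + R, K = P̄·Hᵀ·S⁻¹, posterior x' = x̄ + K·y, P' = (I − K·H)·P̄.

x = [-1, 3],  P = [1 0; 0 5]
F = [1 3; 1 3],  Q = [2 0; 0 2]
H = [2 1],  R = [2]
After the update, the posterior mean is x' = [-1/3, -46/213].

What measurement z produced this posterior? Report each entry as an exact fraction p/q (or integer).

x̄ = F·x = [8, 8]
P̄ = F·P·Fᵀ + Q = [48 46; 46 48]
S = H·P̄·Hᵀ + R = [426]
K = P̄·Hᵀ·S⁻¹ = [1/3; 70/213]
x' − x̄ = [-25/3, -1750/213] = K·y
y = (KᵀK)⁻¹·Kᵀ·(x' − x̄) = [-25]
z = y + H·x̄ = [-25] + [24] = [-1]

z = [-1]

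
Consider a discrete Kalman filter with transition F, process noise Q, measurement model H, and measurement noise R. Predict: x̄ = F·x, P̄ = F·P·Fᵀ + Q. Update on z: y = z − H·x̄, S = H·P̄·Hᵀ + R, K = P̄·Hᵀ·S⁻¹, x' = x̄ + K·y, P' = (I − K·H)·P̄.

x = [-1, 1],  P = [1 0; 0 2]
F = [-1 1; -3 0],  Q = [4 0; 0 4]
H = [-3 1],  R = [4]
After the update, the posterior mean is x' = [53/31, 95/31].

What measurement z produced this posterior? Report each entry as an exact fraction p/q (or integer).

x̄ = F·x = [2, 3]
P̄ = F·P·Fᵀ + Q = [7 3; 3 13]
S = H·P̄·Hᵀ + R = [62]
K = P̄·Hᵀ·S⁻¹ = [-9/31; 2/31]
x' − x̄ = [-9/31, 2/31] = K·y
y = (KᵀK)⁻¹·Kᵀ·(x' − x̄) = [1]
z = y + H·x̄ = [1] + [-3] = [-2]

z = [-2]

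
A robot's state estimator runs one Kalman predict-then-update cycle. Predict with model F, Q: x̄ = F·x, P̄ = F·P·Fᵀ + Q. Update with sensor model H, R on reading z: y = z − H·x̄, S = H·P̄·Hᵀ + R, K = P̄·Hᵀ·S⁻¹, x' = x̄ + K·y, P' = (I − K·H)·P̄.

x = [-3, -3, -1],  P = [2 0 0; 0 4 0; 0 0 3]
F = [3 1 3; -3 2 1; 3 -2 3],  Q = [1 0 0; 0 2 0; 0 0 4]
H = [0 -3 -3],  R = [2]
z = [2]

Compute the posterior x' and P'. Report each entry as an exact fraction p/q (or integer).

x' = [-780/61, 349/122, -216/61]
P' = [1592/61 -628/61 637/61; -628/61 4317/122 -2155/61; 637/61 -2155/61 2165/61]

x̄ = F·x = [-15, 2, -6]
P̄ = F·P·Fᵀ + Q = [50 -1 37; -1 39 -25; 37 -25 65]
y = z − H·x̄ = [-10]
S = H·P̄·Hᵀ + R = [488]
K = P̄·Hᵀ·S⁻¹ = [-27/122; -21/244; -15/61]
x' = x̄ + K·y = [-780/61, 349/122, -216/61]
P' = (I − K·H)·P̄ = [1592/61 -628/61 637/61; -628/61 4317/122 -2155/61; 637/61 -2155/61 2165/61]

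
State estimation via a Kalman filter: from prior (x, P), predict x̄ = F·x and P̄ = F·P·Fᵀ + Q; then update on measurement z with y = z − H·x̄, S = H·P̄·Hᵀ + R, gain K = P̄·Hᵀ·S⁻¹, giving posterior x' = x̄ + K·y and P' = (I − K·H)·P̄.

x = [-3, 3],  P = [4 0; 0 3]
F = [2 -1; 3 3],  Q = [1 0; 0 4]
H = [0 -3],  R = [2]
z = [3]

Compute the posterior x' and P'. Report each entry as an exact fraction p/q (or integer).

x' = [-1116/121, -603/605]
P' = [2015/121 6/121; 6/121 134/605]

x̄ = F·x = [-9, 0]
P̄ = F·P·Fᵀ + Q = [20 15; 15 67]
y = z − H·x̄ = [3]
S = H·P̄·Hᵀ + R = [605]
K = P̄·Hᵀ·S⁻¹ = [-9/121; -201/605]
x' = x̄ + K·y = [-1116/121, -603/605]
P' = (I − K·H)·P̄ = [2015/121 6/121; 6/121 134/605]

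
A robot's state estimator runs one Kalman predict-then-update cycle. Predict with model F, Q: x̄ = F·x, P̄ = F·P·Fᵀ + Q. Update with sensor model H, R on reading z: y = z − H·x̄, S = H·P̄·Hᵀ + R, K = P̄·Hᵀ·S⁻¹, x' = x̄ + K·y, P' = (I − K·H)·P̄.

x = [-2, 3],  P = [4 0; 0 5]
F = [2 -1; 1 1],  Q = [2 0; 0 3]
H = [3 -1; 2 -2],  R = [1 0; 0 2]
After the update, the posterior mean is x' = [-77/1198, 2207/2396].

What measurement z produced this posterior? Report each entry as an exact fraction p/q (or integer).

x̄ = F·x = [-7, 1]
P̄ = F·P·Fᵀ + Q = [23 3; 3 12]
S = H·P̄·Hᵀ + R = [202 138; 138 118]
K = P̄·Hᵀ·S⁻¹ = [567/1198 -257/1198; 1065/2396 -1611/2396]
x' − x̄ = [8309/1198, -189/2396] = K·y
y = (KᵀK)⁻¹·Kᵀ·(x' − x̄) = [21, 14]
z = y + H·x̄ = [21, 14] + [-22, -16] = [-1, -2]

z = [-1, -2]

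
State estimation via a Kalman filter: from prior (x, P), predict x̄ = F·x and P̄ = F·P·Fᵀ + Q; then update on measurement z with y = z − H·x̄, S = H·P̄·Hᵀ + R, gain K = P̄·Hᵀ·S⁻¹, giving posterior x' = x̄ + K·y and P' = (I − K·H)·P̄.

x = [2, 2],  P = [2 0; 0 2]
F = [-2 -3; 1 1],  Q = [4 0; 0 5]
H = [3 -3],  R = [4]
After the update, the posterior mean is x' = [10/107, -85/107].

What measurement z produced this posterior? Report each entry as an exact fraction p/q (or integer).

z = [3]

x̄ = F·x = [-10, 4]
P̄ = F·P·Fᵀ + Q = [30 -10; -10 9]
S = H·P̄·Hᵀ + R = [535]
K = P̄·Hᵀ·S⁻¹ = [24/107; -57/535]
x' − x̄ = [1080/107, -513/107] = K·y
y = (KᵀK)⁻¹·Kᵀ·(x' − x̄) = [45]
z = y + H·x̄ = [45] + [-42] = [3]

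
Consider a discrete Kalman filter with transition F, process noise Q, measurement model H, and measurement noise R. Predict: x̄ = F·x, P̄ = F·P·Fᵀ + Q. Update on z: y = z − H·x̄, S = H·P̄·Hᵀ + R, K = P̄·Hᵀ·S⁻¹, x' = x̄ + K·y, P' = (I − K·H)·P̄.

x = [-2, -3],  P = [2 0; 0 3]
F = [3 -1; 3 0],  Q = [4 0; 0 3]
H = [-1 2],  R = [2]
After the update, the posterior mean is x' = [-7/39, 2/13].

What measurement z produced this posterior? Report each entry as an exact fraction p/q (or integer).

x̄ = F·x = [-3, -6]
P̄ = F·P·Fᵀ + Q = [25 18; 18 21]
S = H·P̄·Hᵀ + R = [39]
K = P̄·Hᵀ·S⁻¹ = [11/39; 8/13]
x' − x̄ = [110/39, 80/13] = K·y
y = (KᵀK)⁻¹·Kᵀ·(x' − x̄) = [10]
z = y + H·x̄ = [10] + [-9] = [1]

z = [1]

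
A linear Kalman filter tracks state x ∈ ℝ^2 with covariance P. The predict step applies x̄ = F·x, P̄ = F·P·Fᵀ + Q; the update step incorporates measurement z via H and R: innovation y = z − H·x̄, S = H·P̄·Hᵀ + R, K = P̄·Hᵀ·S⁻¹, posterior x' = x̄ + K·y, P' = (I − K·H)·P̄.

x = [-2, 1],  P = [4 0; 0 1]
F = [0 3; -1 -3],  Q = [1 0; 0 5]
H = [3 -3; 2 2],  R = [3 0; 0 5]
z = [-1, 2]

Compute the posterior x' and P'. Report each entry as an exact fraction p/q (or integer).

x' = [850/1829, 1384/1829]
P' = [1931/5487 348/1829; 348/1829 657/1829]

x̄ = F·x = [3, -1]
P̄ = F·P·Fᵀ + Q = [10 -9; -9 18]
y = z − H·x̄ = [-13, -2]
S = H·P̄·Hᵀ + R = [417 -48; -48 45]
K = P̄·Hᵀ·S⁻¹ = [887/5487 1190/5487; -309/1829 402/1829]
x' = x̄ + K·y = [850/1829, 1384/1829]
P' = (I − K·H)·P̄ = [1931/5487 348/1829; 348/1829 657/1829]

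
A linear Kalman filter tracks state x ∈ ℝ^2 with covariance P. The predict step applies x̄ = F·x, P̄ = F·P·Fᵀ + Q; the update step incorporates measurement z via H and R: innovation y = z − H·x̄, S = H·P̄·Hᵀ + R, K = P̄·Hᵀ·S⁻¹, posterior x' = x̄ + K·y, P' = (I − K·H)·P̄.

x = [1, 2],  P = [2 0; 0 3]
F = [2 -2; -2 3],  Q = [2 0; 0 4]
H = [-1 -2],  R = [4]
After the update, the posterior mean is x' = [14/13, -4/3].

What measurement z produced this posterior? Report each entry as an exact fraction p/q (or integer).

x̄ = F·x = [-2, 4]
P̄ = F·P·Fᵀ + Q = [22 -26; -26 39]
S = H·P̄·Hᵀ + R = [78]
K = P̄·Hᵀ·S⁻¹ = [5/13; -2/3]
x' − x̄ = [40/13, -16/3] = K·y
y = (KᵀK)⁻¹·Kᵀ·(x' − x̄) = [8]
z = y + H·x̄ = [8] + [-6] = [2]

z = [2]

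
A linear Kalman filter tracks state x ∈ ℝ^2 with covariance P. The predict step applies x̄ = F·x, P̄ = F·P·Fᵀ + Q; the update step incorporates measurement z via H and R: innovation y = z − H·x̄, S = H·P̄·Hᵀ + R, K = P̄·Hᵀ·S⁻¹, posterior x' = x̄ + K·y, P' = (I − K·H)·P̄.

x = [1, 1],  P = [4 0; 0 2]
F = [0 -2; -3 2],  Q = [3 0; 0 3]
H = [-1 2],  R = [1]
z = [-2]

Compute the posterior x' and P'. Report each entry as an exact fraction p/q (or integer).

x̄ = F·x = [-2, -1]
P̄ = F·P·Fᵀ + Q = [11 -8; -8 47]
y = z − H·x̄ = [-2]
S = H·P̄·Hᵀ + R = [232]
K = P̄·Hᵀ·S⁻¹ = [-27/232; 51/116]
x' = x̄ + K·y = [-205/116, -109/58]
P' = (I − K·H)·P̄ = [1823/232 449/116; 449/116 125/58]

x' = [-205/116, -109/58]
P' = [1823/232 449/116; 449/116 125/58]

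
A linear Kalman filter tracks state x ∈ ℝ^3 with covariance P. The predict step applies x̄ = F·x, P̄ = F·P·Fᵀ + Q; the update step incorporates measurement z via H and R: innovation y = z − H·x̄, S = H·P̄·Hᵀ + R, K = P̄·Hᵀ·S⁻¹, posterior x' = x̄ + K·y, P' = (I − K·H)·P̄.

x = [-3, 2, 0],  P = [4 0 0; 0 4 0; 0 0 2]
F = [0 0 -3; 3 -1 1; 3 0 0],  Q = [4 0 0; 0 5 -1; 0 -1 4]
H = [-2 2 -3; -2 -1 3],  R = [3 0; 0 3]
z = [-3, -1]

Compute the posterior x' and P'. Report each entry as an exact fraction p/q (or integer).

x̄ = F·x = [0, -11, -9]
P̄ = F·P·Fᵀ + Q = [22 -6 0; -6 47 35; 0 35 40]
y = z − H·x̄ = [-8, 15]
S = H·P̄·Hᵀ + R = [267 -39; -39 264]
K = P̄·Hᵀ·S⁻¹ = [-5422/22989 -1370/7663; 998/22989 2081/7663; -3295/22989 2305/7663]
x' = x̄ + K·y = [-18274/22989, -167218/22989, -76816/22989]
P' = (I − K·H)·P̄ = [45946/22989 155188/22989 78250/22989; 155188/22989 642475/22989 323860/22989; 78250/22989 323860/22989 167035/22989]

x' = [-18274/22989, -167218/22989, -76816/22989]
P' = [45946/22989 155188/22989 78250/22989; 155188/22989 642475/22989 323860/22989; 78250/22989 323860/22989 167035/22989]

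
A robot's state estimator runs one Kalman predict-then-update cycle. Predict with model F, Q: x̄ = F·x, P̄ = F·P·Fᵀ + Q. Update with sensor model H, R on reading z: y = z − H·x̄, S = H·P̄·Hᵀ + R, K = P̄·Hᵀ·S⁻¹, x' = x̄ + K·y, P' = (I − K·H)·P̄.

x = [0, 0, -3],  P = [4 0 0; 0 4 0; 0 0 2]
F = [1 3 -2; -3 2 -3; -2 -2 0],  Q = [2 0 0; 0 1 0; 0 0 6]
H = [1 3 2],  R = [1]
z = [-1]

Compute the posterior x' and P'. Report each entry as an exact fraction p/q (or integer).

x̄ = F·x = [6, 9, 0]
P̄ = F·P·Fᵀ + Q = [50 24 -32; 24 71 8; -32 8 38]
y = z − H·x̄ = [-34]
S = H·P̄·Hᵀ + R = [954]
K = P̄·Hᵀ·S⁻¹ = [29/477; 253/954; 34/477]
x' = x̄ + K·y = [1876/477, -8/477, -1156/477]
P' = (I − K·H)·P̄ = [22168/477 4111/477 -17236/477; 4111/477 3725/954 -4786/477; -17236/477 -4786/477 15814/477]

x' = [1876/477, -8/477, -1156/477]
P' = [22168/477 4111/477 -17236/477; 4111/477 3725/954 -4786/477; -17236/477 -4786/477 15814/477]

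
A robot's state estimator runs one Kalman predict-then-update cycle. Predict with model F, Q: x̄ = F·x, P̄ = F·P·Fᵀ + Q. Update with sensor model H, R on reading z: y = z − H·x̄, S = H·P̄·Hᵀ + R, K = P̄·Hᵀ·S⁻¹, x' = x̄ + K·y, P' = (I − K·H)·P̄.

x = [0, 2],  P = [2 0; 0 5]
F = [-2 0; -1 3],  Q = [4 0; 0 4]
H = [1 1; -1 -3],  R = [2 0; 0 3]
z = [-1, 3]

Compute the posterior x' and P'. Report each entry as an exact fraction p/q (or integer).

x̄ = F·x = [0, 6]
P̄ = F·P·Fᵀ + Q = [12 4; 4 51]
y = z − H·x̄ = [-7, 21]
S = H·P̄·Hᵀ + R = [73 -181; -181 498]
K = P̄·Hᵀ·S⁻¹ = [3624/3593 1144/3593; -1027/3593 -1506/3593]
x' = x̄ + K·y = [-1344/3593, -2879/3593]
P' = (I − K·H)·P̄ = [12588/3593 -5340/3593; -5340/3593 3286/3593]

x' = [-1344/3593, -2879/3593]
P' = [12588/3593 -5340/3593; -5340/3593 3286/3593]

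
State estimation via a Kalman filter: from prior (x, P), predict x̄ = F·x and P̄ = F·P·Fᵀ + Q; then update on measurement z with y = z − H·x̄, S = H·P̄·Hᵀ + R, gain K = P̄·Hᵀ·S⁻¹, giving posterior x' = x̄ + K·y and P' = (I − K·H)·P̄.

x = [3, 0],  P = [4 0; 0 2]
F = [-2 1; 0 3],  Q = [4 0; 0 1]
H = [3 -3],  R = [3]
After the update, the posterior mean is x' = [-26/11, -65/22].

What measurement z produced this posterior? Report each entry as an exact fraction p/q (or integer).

x̄ = F·x = [-6, 0]
P̄ = F·P·Fᵀ + Q = [22 6; 6 19]
S = H·P̄·Hᵀ + R = [264]
K = P̄·Hᵀ·S⁻¹ = [2/11; -13/88]
x' − x̄ = [40/11, -65/22] = K·y
y = (KᵀK)⁻¹·Kᵀ·(x' − x̄) = [20]
z = y + H·x̄ = [20] + [-18] = [2]

z = [2]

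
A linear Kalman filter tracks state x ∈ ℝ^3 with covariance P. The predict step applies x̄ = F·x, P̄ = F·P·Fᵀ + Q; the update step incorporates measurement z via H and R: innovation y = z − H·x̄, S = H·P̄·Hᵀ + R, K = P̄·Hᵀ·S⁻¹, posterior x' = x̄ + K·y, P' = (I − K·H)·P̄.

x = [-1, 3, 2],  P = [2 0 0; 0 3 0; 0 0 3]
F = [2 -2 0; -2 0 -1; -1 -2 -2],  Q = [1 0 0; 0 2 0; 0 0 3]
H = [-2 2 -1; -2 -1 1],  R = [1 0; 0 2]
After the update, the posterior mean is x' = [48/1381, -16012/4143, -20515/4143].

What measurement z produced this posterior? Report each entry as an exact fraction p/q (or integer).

x̄ = F·x = [-8, 0, -9]
P̄ = F·P·Fᵀ + Q = [21 -8 8; -8 13 10; 8 10 29]
S = H·P̄·Hᵀ + R = [222 75; 75 44]
K = P̄·Hᵀ·S⁻¹ = [-318/1381 -274/1381; 433/4143 162/1381; -1325/4143 847/1381]
x' − x̄ = [11096/1381, -16012/4143, 16772/4143] = K·y
y = (KᵀK)⁻¹·Kᵀ·(x' − x̄) = [-28, -8]
z = y + H·x̄ = [-28, -8] + [25, 7] = [-3, -1]

z = [-3, -1]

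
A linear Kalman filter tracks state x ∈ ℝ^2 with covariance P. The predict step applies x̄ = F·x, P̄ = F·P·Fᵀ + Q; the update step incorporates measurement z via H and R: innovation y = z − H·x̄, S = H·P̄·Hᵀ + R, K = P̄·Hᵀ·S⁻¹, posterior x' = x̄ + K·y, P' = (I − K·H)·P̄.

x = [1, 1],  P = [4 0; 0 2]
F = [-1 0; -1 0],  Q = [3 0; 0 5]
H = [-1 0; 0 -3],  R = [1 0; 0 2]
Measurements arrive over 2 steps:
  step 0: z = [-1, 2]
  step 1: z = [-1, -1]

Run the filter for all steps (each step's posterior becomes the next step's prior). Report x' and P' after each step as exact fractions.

step 0: x̄ = F·x = [-1, -1]
step 0: P̄ = F·P·Fᵀ + Q = [7 4; 4 9]
step 0: y = z − H·x̄ = [-2, -1]
step 0: S = H·P̄·Hᵀ + R = [8 12; 12 83]
step 0: K = P̄·Hᵀ·S⁻¹ = [-437/520 -3/130; -1/65 -21/65]
step 0: x' = x̄ + K·y = [183/260, -42/65]
step 0: P' = (I − K·H)·P̄ = [437/520 1/65; 1/65 14/65]
step 1: x̄ = F·x = [-183/260, -183/260]
step 1: P̄ = F·P·Fᵀ + Q = [1997/520 437/520; 437/520 3037/520]
step 1: y = z − H·x̄ = [-443/260, -809/260]
step 1: S = H·P̄·Hᵀ + R = [2517/520 1311/520; 1311/520 28373/520]
step 1: K = P̄·Hᵀ·S⁻¹ = [-105658/134031 -437/44677; -874/134031 -14333/44677]
step 1: x' = x̄ + K·y = [89767/134031, 40945/134031]
step 1: P' = (I − K·H)·P̄ = [105658/134031 874/134031; 874/134031 28666/134031]

step 0: x' = [183/260, -42/65], P' = [437/520 1/65; 1/65 14/65]
step 1: x' = [89767/134031, 40945/134031], P' = [105658/134031 874/134031; 874/134031 28666/134031]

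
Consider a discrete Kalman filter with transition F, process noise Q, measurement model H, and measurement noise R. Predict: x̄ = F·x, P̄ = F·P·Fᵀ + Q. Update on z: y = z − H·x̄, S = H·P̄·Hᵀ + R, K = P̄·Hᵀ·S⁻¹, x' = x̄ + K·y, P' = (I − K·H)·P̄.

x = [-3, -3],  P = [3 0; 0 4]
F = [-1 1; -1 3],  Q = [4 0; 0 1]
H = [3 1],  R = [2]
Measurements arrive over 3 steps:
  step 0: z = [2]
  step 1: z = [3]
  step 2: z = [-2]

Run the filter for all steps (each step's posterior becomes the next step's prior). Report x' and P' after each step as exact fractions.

step 0: x' = [128/77, -706/231], P' = [79/77 -205/77; -205/77 2015/231]
step 1: x' = [72610/114861, 37941/38287], P' = [103186/114861 -88546/38287; -88546/38287 297984/38287]
step 2: x' = [-34826677/51063451, 3597569/51063451], P' = [45688894/51063451 -117444346/51063451; -117444346/51063451 395133488/51063451]

step 0: x̄ = F·x = [0, -6]
step 0: P̄ = F·P·Fᵀ + Q = [11 15; 15 40]
step 0: y = z − H·x̄ = [8]
step 0: S = H·P̄·Hᵀ + R = [231]
step 0: K = P̄·Hᵀ·S⁻¹ = [16/77; 85/231]
step 0: x' = x̄ + K·y = [128/77, -706/231]
step 0: P' = (I − K·H)·P̄ = [79/77 -205/77; -205/77 2015/231]
step 1: x̄ = F·x = [-1090/231, -834/77]
step 1: P̄ = F·P·Fᵀ + Q = [4406/231 2914/77; 2914/77 7431/77]
step 1: y = z − H·x̄ = [2155/77]
step 1: S = H·P̄·Hᵀ + R = [38287/77]
step 1: K = P̄·Hᵀ·S⁻¹ = [7320/38287; 16173/38287]
step 1: x' = x̄ + K·y = [72610/114861, 37941/38287]
step 1: P' = (I − K·H)·P̄ = [103186/114861 -88546/38287; -88546/38287 297984/38287]
step 2: x̄ = F·x = [41213/114861, 268859/114861]
step 2: P̄ = F·P·Fᵀ + Q = [1987858/114861 3847594/114861; 3847594/114861 9857443/114861]
step 2: y = z − H·x̄ = [-622220/114861]
step 2: S = H·P̄·Hᵀ + R = [51063451/114861]
step 2: K = P̄·Hᵀ·S⁻¹ = [9811168/51063451; 21400225/51063451]
step 2: x' = x̄ + K·y = [-34826677/51063451, 3597569/51063451]
step 2: P' = (I − K·H)·P̄ = [45688894/51063451 -117444346/51063451; -117444346/51063451 395133488/51063451]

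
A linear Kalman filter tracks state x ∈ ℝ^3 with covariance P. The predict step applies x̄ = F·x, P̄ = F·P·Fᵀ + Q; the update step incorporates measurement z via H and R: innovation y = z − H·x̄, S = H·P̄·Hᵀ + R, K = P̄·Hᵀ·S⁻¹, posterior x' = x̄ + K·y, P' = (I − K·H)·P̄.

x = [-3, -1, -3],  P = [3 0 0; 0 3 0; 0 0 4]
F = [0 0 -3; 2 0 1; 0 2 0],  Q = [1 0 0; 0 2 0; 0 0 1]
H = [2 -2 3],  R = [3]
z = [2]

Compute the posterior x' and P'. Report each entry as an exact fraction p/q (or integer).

x' = [295/109, -561/109, -491/109]
P' = [1632/109 162/109 -1911/218; 162/109 1062/109 585/109; -1911/218 585/109 4147/436]

x̄ = F·x = [9, -9, -2]
P̄ = F·P·Fᵀ + Q = [37 -12 0; -12 18 0; 0 0 13]
y = z − H·x̄ = [-28]
S = H·P̄·Hᵀ + R = [436]
K = P̄·Hᵀ·S⁻¹ = [49/218; -15/109; 39/436]
x' = x̄ + K·y = [295/109, -561/109, -491/109]
P' = (I − K·H)·P̄ = [1632/109 162/109 -1911/218; 162/109 1062/109 585/109; -1911/218 585/109 4147/436]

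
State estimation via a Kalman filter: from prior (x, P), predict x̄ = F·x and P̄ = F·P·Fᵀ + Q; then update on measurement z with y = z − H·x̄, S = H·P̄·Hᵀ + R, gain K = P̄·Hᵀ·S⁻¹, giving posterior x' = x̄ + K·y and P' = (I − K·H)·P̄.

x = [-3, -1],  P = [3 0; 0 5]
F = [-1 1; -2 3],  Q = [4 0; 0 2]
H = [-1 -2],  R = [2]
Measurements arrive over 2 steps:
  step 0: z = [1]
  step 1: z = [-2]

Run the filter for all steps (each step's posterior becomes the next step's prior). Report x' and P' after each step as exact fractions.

step 0: x' = [91/167, -249/334], P' = [546/167 -246/167; -246/167 385/334]
step 1: x' = [14342/28427, 20149/28427], P' = [259898/85281 -114554/85281; -114554/85281 91886/85281]

step 0: x̄ = F·x = [2, 3]
step 0: P̄ = F·P·Fᵀ + Q = [12 21; 21 59]
step 0: y = z − H·x̄ = [9]
step 0: S = H·P̄·Hᵀ + R = [334]
step 0: K = P̄·Hᵀ·S⁻¹ = [-27/167; -139/334]
step 0: x' = x̄ + K·y = [91/167, -249/334]
step 0: P' = (I − K·H)·P̄ = [546/167 -246/167; -246/167 385/334]
step 1: x̄ = F·x = [-431/334, -1111/334]
step 1: P̄ = F·P·Fᵀ + Q = [3797/334 5799/334; 5799/334 14405/334]
step 1: y = z − H·x̄ = [-3321/334]
step 1: S = H·P̄·Hᵀ + R = [85281/334]
step 1: K = P̄·Hᵀ·S⁻¹ = [-15395/85281; -34609/85281]
step 1: x' = x̄ + K·y = [14342/28427, 20149/28427]
step 1: P' = (I − K·H)·P̄ = [259898/85281 -114554/85281; -114554/85281 91886/85281]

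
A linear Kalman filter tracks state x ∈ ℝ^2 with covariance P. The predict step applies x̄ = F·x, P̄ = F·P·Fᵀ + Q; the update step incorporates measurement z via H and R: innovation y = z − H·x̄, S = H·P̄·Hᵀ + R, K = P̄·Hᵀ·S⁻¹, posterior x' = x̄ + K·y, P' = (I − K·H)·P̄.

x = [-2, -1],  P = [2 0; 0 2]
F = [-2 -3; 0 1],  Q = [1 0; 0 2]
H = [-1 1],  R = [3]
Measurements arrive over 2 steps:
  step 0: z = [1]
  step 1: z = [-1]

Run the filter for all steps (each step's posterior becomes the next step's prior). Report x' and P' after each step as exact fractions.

step 0: x' = [25/46, 22/23], P' = [153/46 27/23; 27/23 42/23]
step 1: x' = [259/387, -26/387], P' = [5629/1548 499/387; 499/387 700/387]

step 0: x̄ = F·x = [7, -1]
step 0: P̄ = F·P·Fᵀ + Q = [27 -6; -6 4]
step 0: y = z − H·x̄ = [9]
step 0: S = H·P̄·Hᵀ + R = [46]
step 0: K = P̄·Hᵀ·S⁻¹ = [-33/46; 5/23]
step 0: x' = x̄ + K·y = [25/46, 22/23]
step 0: P' = (I − K·H)·P̄ = [153/46 27/23; 27/23 42/23]
step 1: x̄ = F·x = [-91/23, 22/23]
step 1: P̄ = F·P·Fᵀ + Q = [1031/23 -180/23; -180/23 88/23]
step 1: y = z − H·x̄ = [-136/23]
step 1: S = H·P̄·Hᵀ + R = [1548/23]
step 1: K = P̄·Hᵀ·S⁻¹ = [-1211/1548; 67/387]
step 1: x' = x̄ + K·y = [259/387, -26/387]
step 1: P' = (I − K·H)·P̄ = [5629/1548 499/387; 499/387 700/387]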